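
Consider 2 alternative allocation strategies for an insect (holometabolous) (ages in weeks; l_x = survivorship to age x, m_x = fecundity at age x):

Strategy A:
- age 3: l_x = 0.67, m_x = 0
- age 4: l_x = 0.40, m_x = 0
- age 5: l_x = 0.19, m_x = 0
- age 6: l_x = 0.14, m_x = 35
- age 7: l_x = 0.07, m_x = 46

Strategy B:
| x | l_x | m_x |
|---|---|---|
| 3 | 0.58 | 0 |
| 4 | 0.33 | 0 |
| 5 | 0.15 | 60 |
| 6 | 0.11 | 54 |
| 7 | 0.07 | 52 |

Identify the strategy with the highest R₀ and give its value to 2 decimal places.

18.58

Strategy A: R₀ = 0.67×0 + 0.40×0 + 0.19×0 + 0.14×35 + 0.07×46 = 8.1200
Strategy B: R₀ = 0.58×0 + 0.33×0 + 0.15×60 + 0.11×54 + 0.07×52 = 18.5800
Highest R₀: strategy B with 18.5800.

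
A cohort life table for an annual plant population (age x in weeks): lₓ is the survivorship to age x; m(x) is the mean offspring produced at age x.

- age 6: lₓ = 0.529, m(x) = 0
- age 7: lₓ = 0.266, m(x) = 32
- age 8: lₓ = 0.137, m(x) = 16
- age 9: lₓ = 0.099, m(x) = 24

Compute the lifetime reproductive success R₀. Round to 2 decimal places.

13.08

R₀ = Σ lₓ m(x):
  age 6: 0.529 × 0 = 0.0000
  age 7: 0.266 × 32 = 8.5120
  age 8: 0.137 × 16 = 2.1920
  age 9: 0.099 × 24 = 2.3760
R₀ = 0.0000 + 8.5120 + 2.1920 + 2.3760 = 13.0800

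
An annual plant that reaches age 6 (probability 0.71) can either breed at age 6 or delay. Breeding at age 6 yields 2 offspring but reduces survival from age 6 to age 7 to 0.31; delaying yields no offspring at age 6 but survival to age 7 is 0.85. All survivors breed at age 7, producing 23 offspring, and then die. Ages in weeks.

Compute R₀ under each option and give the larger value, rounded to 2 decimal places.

13.88

breed at age 6: R₀ = 0.71 × (2 + 0.31 × 23) = 0.71 × 9.1300 = 6.4823
delay to age 7: R₀ = 0.71 × (0.85 × 23) = 0.71 × 19.5500 = 13.8805
Higher: delay to age 7 (13.8805).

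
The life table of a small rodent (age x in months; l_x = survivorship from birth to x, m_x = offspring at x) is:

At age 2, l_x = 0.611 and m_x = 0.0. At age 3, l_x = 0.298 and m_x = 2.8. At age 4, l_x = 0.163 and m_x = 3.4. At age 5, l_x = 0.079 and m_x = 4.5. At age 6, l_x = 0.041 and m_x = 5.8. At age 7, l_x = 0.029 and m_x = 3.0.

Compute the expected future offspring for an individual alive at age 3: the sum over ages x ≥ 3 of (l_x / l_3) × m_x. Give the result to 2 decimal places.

6.94

l_3 = 0.298. Conditional survival from age 3 to x is l_x / l_3.
  x=3: (0.298/0.298) × 2.8 = 2.8000
  x=4: (0.163/0.298) × 3.4 = 1.8597
  x=5: (0.079/0.298) × 4.5 = 1.1930
  x=6: (0.041/0.298) × 5.8 = 0.7980
  x=7: (0.029/0.298) × 3.0 = 0.2919
Sum = 2.8000 + 1.8597 + 1.1930 + 0.7980 + 0.2919 = 6.9426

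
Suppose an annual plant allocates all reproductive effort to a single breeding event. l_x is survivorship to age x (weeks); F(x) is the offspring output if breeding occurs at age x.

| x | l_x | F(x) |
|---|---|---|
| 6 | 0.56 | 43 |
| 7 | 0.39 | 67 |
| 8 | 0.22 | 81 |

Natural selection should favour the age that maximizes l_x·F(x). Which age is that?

Expected offspring if breeding at age x = l_x × F(x):
  age 6: 0.56 × 43 = 24.080
  age 7: 0.39 × 67 = 26.130
  age 8: 0.22 × 81 = 17.820
Maximum at age 7 (26.130).

7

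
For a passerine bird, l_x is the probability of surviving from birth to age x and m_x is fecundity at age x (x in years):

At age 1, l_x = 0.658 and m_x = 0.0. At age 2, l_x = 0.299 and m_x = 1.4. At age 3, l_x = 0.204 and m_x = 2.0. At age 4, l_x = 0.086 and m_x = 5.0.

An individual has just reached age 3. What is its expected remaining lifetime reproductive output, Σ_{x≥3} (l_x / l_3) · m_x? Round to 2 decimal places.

l_3 = 0.204. Conditional survival from age 3 to x is l_x / l_3.
  x=3: (0.204/0.204) × 2.0 = 2.0000
  x=4: (0.086/0.204) × 5.0 = 2.1078
Sum = 2.0000 + 2.1078 = 4.1078

4.11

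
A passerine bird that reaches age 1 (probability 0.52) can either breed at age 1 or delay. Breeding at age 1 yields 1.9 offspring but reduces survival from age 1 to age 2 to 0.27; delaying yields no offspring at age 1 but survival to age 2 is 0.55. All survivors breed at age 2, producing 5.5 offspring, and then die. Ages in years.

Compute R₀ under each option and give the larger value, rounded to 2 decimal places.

breed at age 1: R₀ = 0.52 × (1.9 + 0.27 × 5.5) = 0.52 × 3.3850 = 1.7602
delay to age 2: R₀ = 0.52 × (0.55 × 5.5) = 0.52 × 3.0250 = 1.5730
Higher: breed at age 1 (1.7602).

1.76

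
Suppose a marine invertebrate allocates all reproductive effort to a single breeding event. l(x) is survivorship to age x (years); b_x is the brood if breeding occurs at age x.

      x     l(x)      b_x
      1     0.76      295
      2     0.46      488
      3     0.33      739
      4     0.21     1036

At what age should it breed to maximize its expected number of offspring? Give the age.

Expected offspring if breeding at age x = l(x) × b_x:
  age 1: 0.76 × 295 = 224.200
  age 2: 0.46 × 488 = 224.480
  age 3: 0.33 × 739 = 243.870
  age 4: 0.21 × 1036 = 217.560
Maximum at age 3 (243.870).

3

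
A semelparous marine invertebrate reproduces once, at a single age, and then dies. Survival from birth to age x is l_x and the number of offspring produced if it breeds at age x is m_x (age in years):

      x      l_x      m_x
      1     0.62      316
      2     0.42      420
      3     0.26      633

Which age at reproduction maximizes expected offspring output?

Expected offspring if breeding at age x = l_x × m_x:
  age 1: 0.62 × 316 = 195.920
  age 2: 0.42 × 420 = 176.400
  age 3: 0.26 × 633 = 164.580
Maximum at age 1 (195.920).

1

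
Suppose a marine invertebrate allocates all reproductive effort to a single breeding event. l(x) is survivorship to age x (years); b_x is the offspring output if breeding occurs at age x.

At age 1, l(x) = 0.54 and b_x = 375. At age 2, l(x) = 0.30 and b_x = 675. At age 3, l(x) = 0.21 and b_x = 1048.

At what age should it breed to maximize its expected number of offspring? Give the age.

3

Expected offspring if breeding at age x = l(x) × b_x:
  age 1: 0.54 × 375 = 202.500
  age 2: 0.30 × 675 = 202.500
  age 3: 0.21 × 1048 = 220.080
Maximum at age 3 (220.080).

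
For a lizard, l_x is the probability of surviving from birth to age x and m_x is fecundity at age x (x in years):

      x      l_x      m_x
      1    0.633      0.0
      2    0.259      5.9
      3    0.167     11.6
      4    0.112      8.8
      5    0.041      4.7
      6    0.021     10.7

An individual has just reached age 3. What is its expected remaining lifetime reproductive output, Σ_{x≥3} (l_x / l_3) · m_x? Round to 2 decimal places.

l_3 = 0.167. Conditional survival from age 3 to x is l_x / l_3.
  x=3: (0.167/0.167) × 11.6 = 11.6000
  x=4: (0.112/0.167) × 8.8 = 5.9018
  x=5: (0.041/0.167) × 4.7 = 1.1539
  x=6: (0.021/0.167) × 10.7 = 1.3455
Sum = 11.6000 + 5.9018 + 1.1539 + 1.3455 = 20.0012

20.00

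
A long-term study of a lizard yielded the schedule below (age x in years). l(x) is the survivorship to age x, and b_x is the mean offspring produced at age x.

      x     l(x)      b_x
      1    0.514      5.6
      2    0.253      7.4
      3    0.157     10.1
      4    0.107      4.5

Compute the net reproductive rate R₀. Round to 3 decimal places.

R₀ = Σ l(x) b_x:
  age 1: 0.514 × 5.6 = 2.8784
  age 2: 0.253 × 7.4 = 1.8722
  age 3: 0.157 × 10.1 = 1.5857
  age 4: 0.107 × 4.5 = 0.4815
R₀ = 2.8784 + 1.8722 + 1.5857 + 0.4815 = 6.8178

6.818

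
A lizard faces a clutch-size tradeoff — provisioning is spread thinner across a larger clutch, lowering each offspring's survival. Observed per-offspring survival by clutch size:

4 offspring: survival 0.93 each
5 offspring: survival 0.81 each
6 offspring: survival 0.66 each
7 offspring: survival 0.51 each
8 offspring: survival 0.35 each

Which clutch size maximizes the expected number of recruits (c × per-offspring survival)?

Expected recruits = c × s(c):
  c=4: 4 × 0.93 = 3.720
  c=5: 5 × 0.81 = 4.050
  c=6: 6 × 0.66 = 3.960
  c=7: 7 × 0.51 = 3.570
  c=8: 8 × 0.35 = 2.800
Maximum at c = 5 (4.050 recruits).

5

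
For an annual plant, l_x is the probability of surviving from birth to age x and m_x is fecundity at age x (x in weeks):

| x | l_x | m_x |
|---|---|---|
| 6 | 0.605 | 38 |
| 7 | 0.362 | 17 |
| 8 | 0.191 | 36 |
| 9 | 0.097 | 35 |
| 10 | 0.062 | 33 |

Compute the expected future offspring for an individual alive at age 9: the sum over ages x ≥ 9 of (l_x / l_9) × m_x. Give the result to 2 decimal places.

l_9 = 0.097. Conditional survival from age 9 to x is l_x / l_9.
  x=9: (0.097/0.097) × 35 = 35.0000
  x=10: (0.062/0.097) × 33 = 21.0928
Sum = 35.0000 + 21.0928 = 56.0928

56.09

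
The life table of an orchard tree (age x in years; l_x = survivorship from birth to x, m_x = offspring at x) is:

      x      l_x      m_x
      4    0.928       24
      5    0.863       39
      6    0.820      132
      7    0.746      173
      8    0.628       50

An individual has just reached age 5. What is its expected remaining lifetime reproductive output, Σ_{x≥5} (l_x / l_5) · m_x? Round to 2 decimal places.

350.35

l_5 = 0.863. Conditional survival from age 5 to x is l_x / l_5.
  x=5: (0.863/0.863) × 39 = 39.0000
  x=6: (0.820/0.863) × 132 = 125.4229
  x=7: (0.746/0.863) × 173 = 149.5458
  x=8: (0.628/0.863) × 50 = 36.3847
Sum = 39.0000 + 125.4229 + 149.5458 + 36.3847 = 350.3534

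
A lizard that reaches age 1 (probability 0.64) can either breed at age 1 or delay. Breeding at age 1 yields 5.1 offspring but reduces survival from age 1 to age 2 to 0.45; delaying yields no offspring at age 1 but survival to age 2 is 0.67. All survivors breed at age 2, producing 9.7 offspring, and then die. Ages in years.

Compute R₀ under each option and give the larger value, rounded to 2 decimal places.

6.06

breed at age 1: R₀ = 0.64 × (5.1 + 0.45 × 9.7) = 0.64 × 9.4650 = 6.0576
delay to age 2: R₀ = 0.64 × (0.67 × 9.7) = 0.64 × 6.4990 = 4.1594
Higher: breed at age 1 (6.0576).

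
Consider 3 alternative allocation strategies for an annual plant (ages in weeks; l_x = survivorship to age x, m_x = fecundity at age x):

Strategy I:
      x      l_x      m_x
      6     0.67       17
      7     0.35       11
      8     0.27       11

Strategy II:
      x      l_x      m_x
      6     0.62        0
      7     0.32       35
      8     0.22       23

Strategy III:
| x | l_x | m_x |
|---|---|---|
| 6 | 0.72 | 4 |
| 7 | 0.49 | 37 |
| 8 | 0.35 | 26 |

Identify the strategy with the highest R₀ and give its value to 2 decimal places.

30.11

Strategy I: R₀ = 0.67×17 + 0.35×11 + 0.27×11 = 18.2100
Strategy II: R₀ = 0.62×0 + 0.32×35 + 0.22×23 = 16.2600
Strategy III: R₀ = 0.72×4 + 0.49×37 + 0.35×26 = 30.1100
Highest R₀: strategy III with 30.1100.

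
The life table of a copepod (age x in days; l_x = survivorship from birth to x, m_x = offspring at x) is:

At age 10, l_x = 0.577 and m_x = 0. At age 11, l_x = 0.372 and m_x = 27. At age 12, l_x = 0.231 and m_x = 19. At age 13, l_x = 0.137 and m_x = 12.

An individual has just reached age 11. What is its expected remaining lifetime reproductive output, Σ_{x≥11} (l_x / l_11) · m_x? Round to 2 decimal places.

l_11 = 0.372. Conditional survival from age 11 to x is l_x / l_11.
  x=11: (0.372/0.372) × 27 = 27.0000
  x=12: (0.231/0.372) × 19 = 11.7984
  x=13: (0.137/0.372) × 12 = 4.4194
Sum = 27.0000 + 11.7984 + 4.4194 = 43.2177

43.22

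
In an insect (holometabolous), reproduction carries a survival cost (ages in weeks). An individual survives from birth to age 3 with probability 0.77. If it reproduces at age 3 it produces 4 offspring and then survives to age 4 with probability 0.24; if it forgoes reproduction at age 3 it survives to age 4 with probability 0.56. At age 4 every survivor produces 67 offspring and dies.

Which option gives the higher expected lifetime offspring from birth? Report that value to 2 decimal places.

28.89

breed at age 3: R₀ = 0.77 × (4 + 0.24 × 67) = 0.77 × 20.0800 = 15.4616
delay to age 4: R₀ = 0.77 × (0.56 × 67) = 0.77 × 37.5200 = 28.8904
Higher: delay to age 4 (28.8904).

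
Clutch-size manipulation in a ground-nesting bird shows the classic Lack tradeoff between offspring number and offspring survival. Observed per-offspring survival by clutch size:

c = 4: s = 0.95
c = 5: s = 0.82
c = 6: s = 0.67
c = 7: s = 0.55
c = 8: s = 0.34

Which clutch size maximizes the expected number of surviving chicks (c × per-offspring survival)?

5

Expected surviving chicks = c × s(c):
  c=4: 4 × 0.95 = 3.800
  c=5: 5 × 0.82 = 4.100
  c=6: 6 × 0.67 = 4.020
  c=7: 7 × 0.55 = 3.850
  c=8: 8 × 0.34 = 2.720
Maximum at c = 5 (4.100 surviving chicks).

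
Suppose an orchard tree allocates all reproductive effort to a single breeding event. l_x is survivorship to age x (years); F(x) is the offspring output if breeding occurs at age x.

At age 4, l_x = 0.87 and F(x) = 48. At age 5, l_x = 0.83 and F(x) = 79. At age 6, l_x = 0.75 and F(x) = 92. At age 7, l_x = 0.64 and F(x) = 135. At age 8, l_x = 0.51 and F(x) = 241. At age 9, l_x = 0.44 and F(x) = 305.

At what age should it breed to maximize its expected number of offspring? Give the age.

Expected offspring if breeding at age x = l_x × F(x):
  age 4: 0.87 × 48 = 41.760
  age 5: 0.83 × 79 = 65.570
  age 6: 0.75 × 92 = 69.000
  age 7: 0.64 × 135 = 86.400
  age 8: 0.51 × 241 = 122.910
  age 9: 0.44 × 305 = 134.200
Maximum at age 9 (134.200).

9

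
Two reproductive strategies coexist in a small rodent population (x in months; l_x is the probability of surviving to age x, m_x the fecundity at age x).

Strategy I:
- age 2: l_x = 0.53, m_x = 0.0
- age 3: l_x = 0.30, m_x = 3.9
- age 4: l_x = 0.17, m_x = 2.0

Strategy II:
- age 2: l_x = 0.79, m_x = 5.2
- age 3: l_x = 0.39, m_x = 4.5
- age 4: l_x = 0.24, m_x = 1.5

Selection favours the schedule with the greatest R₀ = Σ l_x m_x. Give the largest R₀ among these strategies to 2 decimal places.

6.22

Strategy I: R₀ = 0.53×0.0 + 0.30×3.9 + 0.17×2.0 = 1.5100
Strategy II: R₀ = 0.79×5.2 + 0.39×4.5 + 0.24×1.5 = 6.2230
Highest R₀: strategy II with 6.2230.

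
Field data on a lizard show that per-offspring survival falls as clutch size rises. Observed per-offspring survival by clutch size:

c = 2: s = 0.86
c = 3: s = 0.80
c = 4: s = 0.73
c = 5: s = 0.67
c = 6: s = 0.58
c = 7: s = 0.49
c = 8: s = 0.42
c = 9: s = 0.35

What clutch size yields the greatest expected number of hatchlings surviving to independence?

Expected hatchlings surviving to independence = c × s(c):
  c=2: 2 × 0.86 = 1.720
  c=3: 3 × 0.80 = 2.400
  c=4: 4 × 0.73 = 2.920
  c=5: 5 × 0.67 = 3.350
  c=6: 6 × 0.58 = 3.480
  c=7: 7 × 0.49 = 3.430
  c=8: 8 × 0.42 = 3.360
  c=9: 9 × 0.35 = 3.150
Maximum at c = 6 (3.480 hatchlings surviving to independence).

6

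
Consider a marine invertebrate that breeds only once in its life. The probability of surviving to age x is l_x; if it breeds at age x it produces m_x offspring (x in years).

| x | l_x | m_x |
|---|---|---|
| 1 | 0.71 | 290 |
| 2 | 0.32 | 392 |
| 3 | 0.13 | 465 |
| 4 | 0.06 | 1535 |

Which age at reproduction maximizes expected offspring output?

1

Expected offspring if breeding at age x = l_x × m_x:
  age 1: 0.71 × 290 = 205.900
  age 2: 0.32 × 392 = 125.440
  age 3: 0.13 × 465 = 60.450
  age 4: 0.06 × 1535 = 92.100
Maximum at age 1 (205.900).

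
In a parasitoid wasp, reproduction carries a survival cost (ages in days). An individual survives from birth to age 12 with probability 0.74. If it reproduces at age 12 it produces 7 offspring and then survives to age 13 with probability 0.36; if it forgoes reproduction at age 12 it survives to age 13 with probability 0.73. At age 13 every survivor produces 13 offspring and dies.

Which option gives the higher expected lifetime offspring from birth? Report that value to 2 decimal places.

breed at age 12: R₀ = 0.74 × (7 + 0.36 × 13) = 0.74 × 11.6800 = 8.6432
delay to age 13: R₀ = 0.74 × (0.73 × 13) = 0.74 × 9.4900 = 7.0226
Higher: breed at age 12 (8.6432).

8.64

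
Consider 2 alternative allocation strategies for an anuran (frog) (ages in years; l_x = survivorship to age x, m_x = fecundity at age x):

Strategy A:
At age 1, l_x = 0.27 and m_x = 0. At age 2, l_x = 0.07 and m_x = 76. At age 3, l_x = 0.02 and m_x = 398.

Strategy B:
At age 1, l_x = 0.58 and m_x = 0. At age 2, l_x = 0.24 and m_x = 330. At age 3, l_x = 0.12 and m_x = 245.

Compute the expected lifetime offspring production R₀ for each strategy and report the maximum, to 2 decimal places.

108.60

Strategy A: R₀ = 0.27×0 + 0.07×76 + 0.02×398 = 13.2800
Strategy B: R₀ = 0.58×0 + 0.24×330 + 0.12×245 = 108.6000
Highest R₀: strategy B with 108.6000.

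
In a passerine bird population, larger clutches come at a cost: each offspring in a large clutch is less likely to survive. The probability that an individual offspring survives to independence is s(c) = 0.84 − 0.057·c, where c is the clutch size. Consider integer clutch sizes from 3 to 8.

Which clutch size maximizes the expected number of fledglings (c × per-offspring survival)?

Expected fledglings = c × s(c):
  c=3: 3 × 0.669 = 2.007
  c=4: 4 × 0.612 = 2.448
  c=5: 5 × 0.555 = 2.775
  c=6: 6 × 0.498 = 2.988
  c=7: 7 × 0.441 = 3.087
  c=8: 8 × 0.384 = 3.072
Maximum at c = 7 (3.087 fledglings).

7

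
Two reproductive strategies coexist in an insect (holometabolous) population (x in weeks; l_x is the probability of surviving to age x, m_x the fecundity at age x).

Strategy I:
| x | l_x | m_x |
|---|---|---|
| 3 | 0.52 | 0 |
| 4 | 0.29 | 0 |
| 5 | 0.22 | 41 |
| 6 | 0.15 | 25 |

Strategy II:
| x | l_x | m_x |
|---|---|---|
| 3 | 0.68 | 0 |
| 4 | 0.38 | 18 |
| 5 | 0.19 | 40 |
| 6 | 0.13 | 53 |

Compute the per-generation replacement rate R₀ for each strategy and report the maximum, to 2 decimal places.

21.33

Strategy I: R₀ = 0.52×0 + 0.29×0 + 0.22×41 + 0.15×25 = 12.7700
Strategy II: R₀ = 0.68×0 + 0.38×18 + 0.19×40 + 0.13×53 = 21.3300
Highest R₀: strategy II with 21.3300.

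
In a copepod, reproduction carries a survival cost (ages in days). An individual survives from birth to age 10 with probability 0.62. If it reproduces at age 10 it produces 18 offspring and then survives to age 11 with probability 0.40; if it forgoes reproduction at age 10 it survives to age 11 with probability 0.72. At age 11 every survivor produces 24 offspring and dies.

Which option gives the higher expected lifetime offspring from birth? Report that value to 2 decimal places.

17.11

breed at age 10: R₀ = 0.62 × (18 + 0.40 × 24) = 0.62 × 27.6000 = 17.1120
delay to age 11: R₀ = 0.62 × (0.72 × 24) = 0.62 × 17.2800 = 10.7136
Higher: breed at age 10 (17.1120).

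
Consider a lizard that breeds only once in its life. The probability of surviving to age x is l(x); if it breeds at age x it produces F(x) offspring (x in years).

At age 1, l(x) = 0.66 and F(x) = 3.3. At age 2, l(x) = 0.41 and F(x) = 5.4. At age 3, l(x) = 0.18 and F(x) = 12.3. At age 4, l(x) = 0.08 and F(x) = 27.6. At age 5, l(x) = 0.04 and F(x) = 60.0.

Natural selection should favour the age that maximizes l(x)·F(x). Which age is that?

Expected offspring if breeding at age x = l(x) × F(x):
  age 1: 0.66 × 3.3 = 2.178
  age 2: 0.41 × 5.4 = 2.214
  age 3: 0.18 × 12.3 = 2.214
  age 4: 0.08 × 27.6 = 2.208
  age 5: 0.04 × 60.0 = 2.400
Maximum at age 5 (2.400).

5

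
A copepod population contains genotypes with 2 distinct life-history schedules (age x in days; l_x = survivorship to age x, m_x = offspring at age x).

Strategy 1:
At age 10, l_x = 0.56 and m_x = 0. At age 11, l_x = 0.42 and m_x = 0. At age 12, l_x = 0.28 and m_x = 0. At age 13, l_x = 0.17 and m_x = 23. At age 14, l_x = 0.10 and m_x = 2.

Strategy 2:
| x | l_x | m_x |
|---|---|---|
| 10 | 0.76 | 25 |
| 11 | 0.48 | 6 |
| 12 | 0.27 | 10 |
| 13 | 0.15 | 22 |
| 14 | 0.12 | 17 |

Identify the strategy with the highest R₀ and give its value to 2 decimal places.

Strategy 1: R₀ = 0.56×0 + 0.42×0 + 0.28×0 + 0.17×23 + 0.10×2 = 4.1100
Strategy 2: R₀ = 0.76×25 + 0.48×6 + 0.27×10 + 0.15×22 + 0.12×17 = 29.9200
Highest R₀: strategy 2 with 29.9200.

29.92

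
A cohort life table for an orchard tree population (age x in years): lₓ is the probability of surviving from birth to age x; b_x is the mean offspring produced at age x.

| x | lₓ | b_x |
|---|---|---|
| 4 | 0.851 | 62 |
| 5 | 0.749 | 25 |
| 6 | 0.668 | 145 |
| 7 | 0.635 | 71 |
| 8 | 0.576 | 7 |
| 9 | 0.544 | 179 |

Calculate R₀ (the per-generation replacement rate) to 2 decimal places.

314.84

R₀ = Σ lₓ b_x:
  age 4: 0.851 × 62 = 52.7620
  age 5: 0.749 × 25 = 18.7250
  age 6: 0.668 × 145 = 96.8600
  age 7: 0.635 × 71 = 45.0850
  age 8: 0.576 × 7 = 4.0320
  age 9: 0.544 × 179 = 97.3760
R₀ = 52.7620 + 18.7250 + 96.8600 + 45.0850 + 4.0320 + 97.3760 = 314.8400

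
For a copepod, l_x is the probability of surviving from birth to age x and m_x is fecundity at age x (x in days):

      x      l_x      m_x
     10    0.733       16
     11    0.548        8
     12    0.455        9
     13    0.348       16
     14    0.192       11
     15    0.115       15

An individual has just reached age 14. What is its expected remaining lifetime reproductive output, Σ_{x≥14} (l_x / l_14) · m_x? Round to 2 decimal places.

l_14 = 0.192. Conditional survival from age 14 to x is l_x / l_14.
  x=14: (0.192/0.192) × 11 = 11.0000
  x=15: (0.115/0.192) × 15 = 8.9844
Sum = 11.0000 + 8.9844 = 19.9844

19.98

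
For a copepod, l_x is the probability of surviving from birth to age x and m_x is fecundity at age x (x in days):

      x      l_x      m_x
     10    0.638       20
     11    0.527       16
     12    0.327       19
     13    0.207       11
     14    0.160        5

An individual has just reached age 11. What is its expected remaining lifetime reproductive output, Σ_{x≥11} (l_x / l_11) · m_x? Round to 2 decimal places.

33.63

l_11 = 0.527. Conditional survival from age 11 to x is l_x / l_11.
  x=11: (0.527/0.527) × 16 = 16.0000
  x=12: (0.327/0.527) × 19 = 11.7894
  x=13: (0.207/0.527) × 11 = 4.3207
  x=14: (0.160/0.527) × 5 = 1.5180
Sum = 16.0000 + 11.7894 + 4.3207 + 1.5180 = 33.6281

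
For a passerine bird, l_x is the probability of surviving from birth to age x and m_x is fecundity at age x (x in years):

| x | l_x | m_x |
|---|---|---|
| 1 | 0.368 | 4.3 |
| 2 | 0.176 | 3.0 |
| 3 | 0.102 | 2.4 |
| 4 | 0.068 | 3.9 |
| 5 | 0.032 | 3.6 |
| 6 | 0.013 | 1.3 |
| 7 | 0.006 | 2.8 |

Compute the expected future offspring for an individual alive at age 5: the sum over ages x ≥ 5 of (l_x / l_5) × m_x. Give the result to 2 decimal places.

l_5 = 0.032. Conditional survival from age 5 to x is l_x / l_5.
  x=5: (0.032/0.032) × 3.6 = 3.6000
  x=6: (0.013/0.032) × 1.3 = 0.5281
  x=7: (0.006/0.032) × 2.8 = 0.5250
Sum = 3.6000 + 0.5281 + 0.5250 = 4.6531

4.65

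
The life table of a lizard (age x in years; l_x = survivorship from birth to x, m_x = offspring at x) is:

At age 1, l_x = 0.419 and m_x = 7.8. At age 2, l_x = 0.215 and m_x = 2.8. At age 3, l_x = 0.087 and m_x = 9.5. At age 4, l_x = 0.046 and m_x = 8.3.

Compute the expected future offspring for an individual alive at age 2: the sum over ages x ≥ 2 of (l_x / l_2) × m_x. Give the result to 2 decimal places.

l_2 = 0.215. Conditional survival from age 2 to x is l_x / l_2.
  x=2: (0.215/0.215) × 2.8 = 2.8000
  x=3: (0.087/0.215) × 9.5 = 3.8442
  x=4: (0.046/0.215) × 8.3 = 1.7758
Sum = 2.8000 + 3.8442 + 1.7758 = 8.4200

8.42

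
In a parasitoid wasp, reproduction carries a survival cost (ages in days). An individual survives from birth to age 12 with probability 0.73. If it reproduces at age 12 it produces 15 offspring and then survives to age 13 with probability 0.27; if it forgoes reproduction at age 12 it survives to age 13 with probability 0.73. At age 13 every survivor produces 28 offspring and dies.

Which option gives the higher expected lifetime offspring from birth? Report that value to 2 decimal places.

16.47

breed at age 12: R₀ = 0.73 × (15 + 0.27 × 28) = 0.73 × 22.5600 = 16.4688
delay to age 13: R₀ = 0.73 × (0.73 × 28) = 0.73 × 20.4400 = 14.9212
Higher: breed at age 12 (16.4688).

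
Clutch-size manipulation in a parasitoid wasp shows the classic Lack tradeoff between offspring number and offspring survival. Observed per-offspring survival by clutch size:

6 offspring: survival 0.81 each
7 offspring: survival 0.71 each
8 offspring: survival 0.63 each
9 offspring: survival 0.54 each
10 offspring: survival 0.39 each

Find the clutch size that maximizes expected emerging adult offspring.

Expected emerging adult offspring = c × s(c):
  c=6: 6 × 0.81 = 4.860
  c=7: 7 × 0.71 = 4.970
  c=8: 8 × 0.63 = 5.040
  c=9: 9 × 0.54 = 4.860
  c=10: 10 × 0.39 = 3.900
Maximum at c = 8 (5.040 emerging adult offspring).

8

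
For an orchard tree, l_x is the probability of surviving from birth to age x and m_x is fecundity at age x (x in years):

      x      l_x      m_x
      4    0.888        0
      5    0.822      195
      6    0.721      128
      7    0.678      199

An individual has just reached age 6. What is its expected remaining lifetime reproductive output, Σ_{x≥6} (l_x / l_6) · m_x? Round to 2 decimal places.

315.13

l_6 = 0.721. Conditional survival from age 6 to x is l_x / l_6.
  x=6: (0.721/0.721) × 128 = 128.0000
  x=7: (0.678/0.721) × 199 = 187.1318
Sum = 128.0000 + 187.1318 = 315.1318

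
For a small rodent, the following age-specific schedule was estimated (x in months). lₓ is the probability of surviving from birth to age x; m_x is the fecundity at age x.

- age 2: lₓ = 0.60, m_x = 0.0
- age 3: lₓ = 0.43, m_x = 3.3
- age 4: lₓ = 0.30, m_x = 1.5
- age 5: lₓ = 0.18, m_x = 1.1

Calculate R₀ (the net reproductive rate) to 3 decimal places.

2.067

R₀ = Σ lₓ m_x:
  age 2: 0.60 × 0.0 = 0.0000
  age 3: 0.43 × 3.3 = 1.4190
  age 4: 0.30 × 1.5 = 0.4500
  age 5: 0.18 × 1.1 = 0.1980
R₀ = 0.0000 + 1.4190 + 0.4500 + 0.1980 = 2.0670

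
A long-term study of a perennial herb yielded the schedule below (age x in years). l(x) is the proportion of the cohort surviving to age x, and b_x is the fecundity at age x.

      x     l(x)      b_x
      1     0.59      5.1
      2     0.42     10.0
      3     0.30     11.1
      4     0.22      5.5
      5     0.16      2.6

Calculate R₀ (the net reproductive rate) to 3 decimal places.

R₀ = Σ l(x) b_x:
  age 1: 0.59 × 5.1 = 3.0090
  age 2: 0.42 × 10.0 = 4.2000
  age 3: 0.30 × 11.1 = 3.3300
  age 4: 0.22 × 5.5 = 1.2100
  age 5: 0.16 × 2.6 = 0.4160
R₀ = 3.0090 + 4.2000 + 3.3300 + 1.2100 + 0.4160 = 12.1650

12.165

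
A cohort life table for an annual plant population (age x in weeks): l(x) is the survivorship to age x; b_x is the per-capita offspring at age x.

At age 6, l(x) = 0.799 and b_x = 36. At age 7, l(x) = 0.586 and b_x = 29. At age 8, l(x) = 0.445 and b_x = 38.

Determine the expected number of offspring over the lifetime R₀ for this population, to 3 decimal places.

R₀ = Σ l(x) b_x:
  age 6: 0.799 × 36 = 28.7640
  age 7: 0.586 × 29 = 16.9940
  age 8: 0.445 × 38 = 16.9100
R₀ = 28.7640 + 16.9940 + 16.9100 = 62.6680

62.668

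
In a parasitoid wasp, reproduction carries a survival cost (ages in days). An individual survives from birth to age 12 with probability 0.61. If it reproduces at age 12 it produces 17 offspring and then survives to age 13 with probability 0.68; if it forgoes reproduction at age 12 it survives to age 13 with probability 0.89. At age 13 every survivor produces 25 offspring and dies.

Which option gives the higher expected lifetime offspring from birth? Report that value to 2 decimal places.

breed at age 12: R₀ = 0.61 × (17 + 0.68 × 25) = 0.61 × 34.0000 = 20.7400
delay to age 13: R₀ = 0.61 × (0.89 × 25) = 0.61 × 22.2500 = 13.5725
Higher: breed at age 12 (20.7400).

20.74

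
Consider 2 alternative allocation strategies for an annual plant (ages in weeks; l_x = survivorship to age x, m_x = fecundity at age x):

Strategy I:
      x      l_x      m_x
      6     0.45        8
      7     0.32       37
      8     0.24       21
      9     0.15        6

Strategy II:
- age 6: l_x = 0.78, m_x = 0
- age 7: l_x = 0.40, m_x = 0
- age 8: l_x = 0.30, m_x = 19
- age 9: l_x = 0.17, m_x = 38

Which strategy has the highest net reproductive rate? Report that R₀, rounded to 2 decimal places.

Strategy I: R₀ = 0.45×8 + 0.32×37 + 0.24×21 + 0.15×6 = 21.3800
Strategy II: R₀ = 0.78×0 + 0.40×0 + 0.30×19 + 0.17×38 = 12.1600
Highest R₀: strategy I with 21.3800.

21.38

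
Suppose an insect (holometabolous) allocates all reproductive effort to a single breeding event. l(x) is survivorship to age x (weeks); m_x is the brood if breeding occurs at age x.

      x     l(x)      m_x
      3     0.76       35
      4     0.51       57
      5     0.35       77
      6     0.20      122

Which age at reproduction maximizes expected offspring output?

Expected offspring if breeding at age x = l(x) × m_x:
  age 3: 0.76 × 35 = 26.600
  age 4: 0.51 × 57 = 29.070
  age 5: 0.35 × 77 = 26.950
  age 6: 0.20 × 122 = 24.400
Maximum at age 4 (29.070).

4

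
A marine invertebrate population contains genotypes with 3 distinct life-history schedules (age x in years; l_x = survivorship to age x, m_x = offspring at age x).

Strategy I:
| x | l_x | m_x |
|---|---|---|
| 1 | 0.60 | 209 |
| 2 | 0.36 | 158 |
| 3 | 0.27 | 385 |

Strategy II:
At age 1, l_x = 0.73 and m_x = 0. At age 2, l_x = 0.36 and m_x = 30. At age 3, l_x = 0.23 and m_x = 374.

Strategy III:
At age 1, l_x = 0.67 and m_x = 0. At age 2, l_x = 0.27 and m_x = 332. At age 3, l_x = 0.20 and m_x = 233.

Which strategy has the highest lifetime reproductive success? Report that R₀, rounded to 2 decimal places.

286.23

Strategy I: R₀ = 0.60×209 + 0.36×158 + 0.27×385 = 286.2300
Strategy II: R₀ = 0.73×0 + 0.36×30 + 0.23×374 = 96.8200
Strategy III: R₀ = 0.67×0 + 0.27×332 + 0.20×233 = 136.2400
Highest R₀: strategy I with 286.2300.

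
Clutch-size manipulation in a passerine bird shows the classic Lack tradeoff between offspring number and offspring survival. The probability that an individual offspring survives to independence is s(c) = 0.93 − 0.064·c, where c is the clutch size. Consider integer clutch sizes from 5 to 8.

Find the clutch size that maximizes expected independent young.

Expected independent young = c × s(c):
  c=5: 5 × 0.610 = 3.050
  c=6: 6 × 0.546 = 3.276
  c=7: 7 × 0.482 = 3.374
  c=8: 8 × 0.418 = 3.344
Maximum at c = 7 (3.374 independent young).

7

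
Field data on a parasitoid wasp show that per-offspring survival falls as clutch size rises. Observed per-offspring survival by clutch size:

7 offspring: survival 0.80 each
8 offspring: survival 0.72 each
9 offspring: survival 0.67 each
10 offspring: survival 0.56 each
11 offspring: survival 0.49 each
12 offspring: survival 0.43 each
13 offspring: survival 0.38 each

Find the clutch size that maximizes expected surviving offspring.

9

Expected surviving offspring = c × s(c):
  c=7: 7 × 0.80 = 5.600
  c=8: 8 × 0.72 = 5.760
  c=9: 9 × 0.67 = 6.030
  c=10: 10 × 0.56 = 5.600
  c=11: 11 × 0.49 = 5.390
  c=12: 12 × 0.43 = 5.160
  c=13: 13 × 0.38 = 4.940
Maximum at c = 9 (6.030 surviving offspring).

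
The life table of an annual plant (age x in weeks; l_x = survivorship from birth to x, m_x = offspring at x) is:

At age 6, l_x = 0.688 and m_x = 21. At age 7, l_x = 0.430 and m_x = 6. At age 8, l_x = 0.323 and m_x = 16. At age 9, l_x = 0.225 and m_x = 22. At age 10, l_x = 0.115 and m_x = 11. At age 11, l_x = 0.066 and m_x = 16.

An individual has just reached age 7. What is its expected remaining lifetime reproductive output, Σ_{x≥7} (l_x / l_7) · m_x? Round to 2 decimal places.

34.93

l_7 = 0.430. Conditional survival from age 7 to x is l_x / l_7.
  x=7: (0.430/0.430) × 6 = 6.0000
  x=8: (0.323/0.430) × 16 = 12.0186
  x=9: (0.225/0.430) × 22 = 11.5116
  x=10: (0.115/0.430) × 11 = 2.9419
  x=11: (0.066/0.430) × 16 = 2.4558
Sum = 6.0000 + 12.0186 + 11.5116 + 2.9419 + 2.4558 = 34.9279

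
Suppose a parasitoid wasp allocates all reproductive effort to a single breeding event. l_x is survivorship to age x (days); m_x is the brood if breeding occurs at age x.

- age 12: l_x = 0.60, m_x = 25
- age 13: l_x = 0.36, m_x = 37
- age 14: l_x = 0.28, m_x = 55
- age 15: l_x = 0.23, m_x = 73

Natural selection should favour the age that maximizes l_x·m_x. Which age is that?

Expected offspring if breeding at age x = l_x × m_x:
  age 12: 0.60 × 25 = 15.000
  age 13: 0.36 × 37 = 13.320
  age 14: 0.28 × 55 = 15.400
  age 15: 0.23 × 73 = 16.790
Maximum at age 15 (16.790).

15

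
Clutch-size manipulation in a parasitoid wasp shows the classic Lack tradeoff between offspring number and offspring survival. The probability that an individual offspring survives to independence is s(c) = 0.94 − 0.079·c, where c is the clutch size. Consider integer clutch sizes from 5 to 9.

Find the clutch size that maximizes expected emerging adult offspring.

6

Expected emerging adult offspring = c × s(c):
  c=5: 5 × 0.545 = 2.725
  c=6: 6 × 0.466 = 2.796
  c=7: 7 × 0.387 = 2.709
  c=8: 8 × 0.308 = 2.464
  c=9: 9 × 0.229 = 2.061
Maximum at c = 6 (2.796 emerging adult offspring).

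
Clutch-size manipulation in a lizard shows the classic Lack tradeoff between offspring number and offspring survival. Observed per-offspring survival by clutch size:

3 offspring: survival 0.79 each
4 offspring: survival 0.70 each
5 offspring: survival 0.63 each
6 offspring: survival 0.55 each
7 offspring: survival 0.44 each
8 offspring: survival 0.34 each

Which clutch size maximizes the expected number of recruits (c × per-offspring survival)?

Expected recruits = c × s(c):
  c=3: 3 × 0.79 = 2.370
  c=4: 4 × 0.70 = 2.800
  c=5: 5 × 0.63 = 3.150
  c=6: 6 × 0.55 = 3.300
  c=7: 7 × 0.44 = 3.080
  c=8: 8 × 0.34 = 2.720
Maximum at c = 6 (3.300 recruits).

6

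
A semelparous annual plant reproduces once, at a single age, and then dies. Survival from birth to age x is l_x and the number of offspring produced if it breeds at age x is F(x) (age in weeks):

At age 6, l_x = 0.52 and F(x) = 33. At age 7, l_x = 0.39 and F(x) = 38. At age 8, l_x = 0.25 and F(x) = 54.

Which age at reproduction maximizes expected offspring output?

Expected offspring if breeding at age x = l_x × F(x):
  age 6: 0.52 × 33 = 17.160
  age 7: 0.39 × 38 = 14.820
  age 8: 0.25 × 54 = 13.500
Maximum at age 6 (17.160).

6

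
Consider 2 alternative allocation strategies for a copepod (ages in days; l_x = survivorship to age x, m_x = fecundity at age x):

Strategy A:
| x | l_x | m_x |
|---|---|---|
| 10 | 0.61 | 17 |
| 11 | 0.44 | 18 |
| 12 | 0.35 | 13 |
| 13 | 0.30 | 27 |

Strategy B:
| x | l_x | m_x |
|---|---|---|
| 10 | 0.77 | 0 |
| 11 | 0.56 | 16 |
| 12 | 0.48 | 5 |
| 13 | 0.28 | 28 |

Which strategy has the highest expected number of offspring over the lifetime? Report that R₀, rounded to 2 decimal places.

30.94

Strategy A: R₀ = 0.61×17 + 0.44×18 + 0.35×13 + 0.30×27 = 30.9400
Strategy B: R₀ = 0.77×0 + 0.56×16 + 0.48×5 + 0.28×28 = 19.2000
Highest R₀: strategy A with 30.9400.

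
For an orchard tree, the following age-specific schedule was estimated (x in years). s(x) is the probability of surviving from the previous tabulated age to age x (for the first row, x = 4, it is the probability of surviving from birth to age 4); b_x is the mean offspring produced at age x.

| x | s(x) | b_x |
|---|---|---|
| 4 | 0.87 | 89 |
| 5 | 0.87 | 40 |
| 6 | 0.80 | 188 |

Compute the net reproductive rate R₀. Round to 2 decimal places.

221.54

Survivorship from birth: l_x = s_4·s_5·…·s_x.
  l_4 = 0.87000
  l_5 = 0.75690
  l_6 = 0.60552
R₀ = Σ l_x b_x:
  age 4: 0.87000 × 89 = 77.4300
  age 5: 0.75690 × 40 = 30.2760
  age 6: 0.60552 × 188 = 113.8378
R₀ = 77.4300 + 30.2760 + 113.8378 = 221.5438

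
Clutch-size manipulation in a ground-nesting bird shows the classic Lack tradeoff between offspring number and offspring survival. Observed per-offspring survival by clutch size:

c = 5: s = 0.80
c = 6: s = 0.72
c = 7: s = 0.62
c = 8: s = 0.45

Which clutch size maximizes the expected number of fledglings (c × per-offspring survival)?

Expected fledglings = c × s(c):
  c=5: 5 × 0.80 = 4.000
  c=6: 6 × 0.72 = 4.320
  c=7: 7 × 0.62 = 4.340
  c=8: 8 × 0.45 = 3.600
Maximum at c = 7 (4.340 fledglings).

7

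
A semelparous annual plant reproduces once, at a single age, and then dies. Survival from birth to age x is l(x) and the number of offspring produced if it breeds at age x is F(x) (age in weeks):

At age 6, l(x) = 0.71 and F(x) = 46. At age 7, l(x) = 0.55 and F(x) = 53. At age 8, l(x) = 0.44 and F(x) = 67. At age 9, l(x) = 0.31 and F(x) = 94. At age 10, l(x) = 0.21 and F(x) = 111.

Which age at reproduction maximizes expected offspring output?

6

Expected offspring if breeding at age x = l(x) × F(x):
  age 6: 0.71 × 46 = 32.660
  age 7: 0.55 × 53 = 29.150
  age 8: 0.44 × 67 = 29.480
  age 9: 0.31 × 94 = 29.140
  age 10: 0.21 × 111 = 23.310
Maximum at age 6 (32.660).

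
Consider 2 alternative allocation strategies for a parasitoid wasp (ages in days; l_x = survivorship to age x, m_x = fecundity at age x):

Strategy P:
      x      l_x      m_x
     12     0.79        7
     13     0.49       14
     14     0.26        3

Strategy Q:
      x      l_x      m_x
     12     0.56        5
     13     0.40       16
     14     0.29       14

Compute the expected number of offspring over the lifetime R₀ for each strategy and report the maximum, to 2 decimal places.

Strategy P: R₀ = 0.79×7 + 0.49×14 + 0.26×3 = 13.1700
Strategy Q: R₀ = 0.56×5 + 0.40×16 + 0.29×14 = 13.2600
Highest R₀: strategy Q with 13.2600.

13.26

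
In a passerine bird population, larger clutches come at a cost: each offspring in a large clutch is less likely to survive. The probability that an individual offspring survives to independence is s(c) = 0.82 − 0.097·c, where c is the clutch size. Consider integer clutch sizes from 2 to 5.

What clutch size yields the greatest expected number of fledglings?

Expected fledglings = c × s(c):
  c=2: 2 × 0.626 = 1.252
  c=3: 3 × 0.529 = 1.587
  c=4: 4 × 0.432 = 1.728
  c=5: 5 × 0.335 = 1.675
Maximum at c = 4 (1.728 fledglings).

4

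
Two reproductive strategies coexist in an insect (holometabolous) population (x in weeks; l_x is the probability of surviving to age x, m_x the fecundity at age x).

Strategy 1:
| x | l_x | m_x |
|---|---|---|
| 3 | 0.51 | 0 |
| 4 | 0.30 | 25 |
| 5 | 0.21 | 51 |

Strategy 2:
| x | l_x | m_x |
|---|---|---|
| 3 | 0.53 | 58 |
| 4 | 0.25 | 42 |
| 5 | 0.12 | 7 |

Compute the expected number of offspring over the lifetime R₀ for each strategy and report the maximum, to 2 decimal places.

42.08

Strategy 1: R₀ = 0.51×0 + 0.30×25 + 0.21×51 = 18.2100
Strategy 2: R₀ = 0.53×58 + 0.25×42 + 0.12×7 = 42.0800
Highest R₀: strategy 2 with 42.0800.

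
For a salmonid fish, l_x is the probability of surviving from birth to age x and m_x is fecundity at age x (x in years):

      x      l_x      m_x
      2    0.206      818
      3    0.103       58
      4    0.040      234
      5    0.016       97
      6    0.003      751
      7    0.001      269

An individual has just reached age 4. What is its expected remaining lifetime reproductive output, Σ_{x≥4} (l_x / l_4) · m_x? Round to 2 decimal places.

l_4 = 0.040. Conditional survival from age 4 to x is l_x / l_4.
  x=4: (0.040/0.040) × 234 = 234.0000
  x=5: (0.016/0.040) × 97 = 38.8000
  x=6: (0.003/0.040) × 751 = 56.3250
  x=7: (0.001/0.040) × 269 = 6.7250
Sum = 234.0000 + 38.8000 + 56.3250 + 6.7250 = 335.8500

335.85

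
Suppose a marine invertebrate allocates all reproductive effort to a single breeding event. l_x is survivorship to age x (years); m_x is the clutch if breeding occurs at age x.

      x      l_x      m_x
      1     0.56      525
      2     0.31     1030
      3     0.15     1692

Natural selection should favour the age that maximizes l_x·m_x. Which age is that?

Expected offspring if breeding at age x = l_x × m_x:
  age 1: 0.56 × 525 = 294.000
  age 2: 0.31 × 1030 = 319.300
  age 3: 0.15 × 1692 = 253.800
Maximum at age 2 (319.300).

2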